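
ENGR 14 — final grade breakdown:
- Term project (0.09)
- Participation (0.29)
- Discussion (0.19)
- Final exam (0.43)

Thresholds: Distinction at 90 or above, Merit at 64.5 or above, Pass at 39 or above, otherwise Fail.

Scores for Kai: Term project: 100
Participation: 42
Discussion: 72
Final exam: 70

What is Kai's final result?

Weighted total:
  Term project 100 × 0.09 = 9
  Participation 42 × 0.29 = 12.18
  Discussion 72 × 0.19 = 13.68
  Final exam 70 × 0.43 = 30.1
Sum = 64.96
64.96 is ≥ 64.5 and < 90 → Merit

Merit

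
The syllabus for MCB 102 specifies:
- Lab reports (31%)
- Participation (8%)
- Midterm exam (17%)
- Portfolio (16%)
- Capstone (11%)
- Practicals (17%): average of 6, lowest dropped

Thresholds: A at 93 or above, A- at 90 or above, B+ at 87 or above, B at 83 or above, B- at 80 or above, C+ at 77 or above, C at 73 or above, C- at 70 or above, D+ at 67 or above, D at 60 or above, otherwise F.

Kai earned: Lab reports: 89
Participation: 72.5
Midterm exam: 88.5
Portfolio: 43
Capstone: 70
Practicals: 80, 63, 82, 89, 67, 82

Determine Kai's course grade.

C

Practicals: drop 63 → average of remaining 5 = 400/5 = 80
Weighted total:
  Lab reports 89 × 0.31 = 27.59
  Participation 72.5 × 0.08 = 5.8
  Midterm exam 88.5 × 0.17 = 15.045
  Portfolio 43 × 0.16 = 6.88
  Capstone 70 × 0.11 = 7.7
  Practicals 80 × 0.17 = 13.6
Sum = 76.615
76.615 is ≥ 73 and < 77 → C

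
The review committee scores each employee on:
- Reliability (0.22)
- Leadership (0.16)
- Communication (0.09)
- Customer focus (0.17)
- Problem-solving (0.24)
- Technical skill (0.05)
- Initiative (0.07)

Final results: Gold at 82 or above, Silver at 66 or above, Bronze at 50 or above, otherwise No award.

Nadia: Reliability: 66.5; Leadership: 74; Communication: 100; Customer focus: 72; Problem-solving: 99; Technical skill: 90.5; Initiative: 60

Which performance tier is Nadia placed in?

Weighted total:
  Reliability 66.5 × 0.22 = 14.63
  Leadership 74 × 0.16 = 11.84
  Communication 100 × 0.09 = 9
  Customer focus 72 × 0.17 = 12.24
  Problem-solving 99 × 0.24 = 23.76
  Technical skill 90.5 × 0.05 = 4.525
  Initiative 60 × 0.07 = 4.2
Sum = 80.195
80.195 is ≥ 66 and < 82 → Silver

Silver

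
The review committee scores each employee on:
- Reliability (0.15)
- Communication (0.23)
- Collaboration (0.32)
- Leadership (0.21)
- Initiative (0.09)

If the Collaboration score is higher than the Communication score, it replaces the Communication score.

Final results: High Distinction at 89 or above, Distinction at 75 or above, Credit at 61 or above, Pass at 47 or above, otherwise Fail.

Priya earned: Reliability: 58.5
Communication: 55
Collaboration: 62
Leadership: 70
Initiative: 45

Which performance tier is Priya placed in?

Credit

Collaboration (62) > Communication (55), so Communication counts as 62.
Weighted total:
  Reliability 58.5 × 0.15 = 8.775
  Communication 62 × 0.23 = 14.26
  Collaboration 62 × 0.32 = 19.84
  Leadership 70 × 0.21 = 14.7
  Initiative 45 × 0.09 = 4.05
Sum = 61.625
61.625 is ≥ 61 and < 75 → Credit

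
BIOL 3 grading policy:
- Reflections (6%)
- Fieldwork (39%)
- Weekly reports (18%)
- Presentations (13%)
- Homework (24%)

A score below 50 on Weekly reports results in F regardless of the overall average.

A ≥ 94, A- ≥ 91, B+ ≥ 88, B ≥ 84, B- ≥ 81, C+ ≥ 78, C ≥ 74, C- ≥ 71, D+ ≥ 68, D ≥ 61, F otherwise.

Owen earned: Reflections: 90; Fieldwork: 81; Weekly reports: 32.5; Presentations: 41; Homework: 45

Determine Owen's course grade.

Weekly reports score 32.5 < 50: minimum not met.
Weighted total:
  Reflections 90 × 0.06 = 5.4
  Fieldwork 81 × 0.39 = 31.59
  Weekly reports 32.5 × 0.18 = 5.85
  Presentations 41 × 0.13 = 5.33
  Homework 45 × 0.24 = 10.8
Sum = 58.97
Because the Weekly reports minimum was not met, the result is F.

F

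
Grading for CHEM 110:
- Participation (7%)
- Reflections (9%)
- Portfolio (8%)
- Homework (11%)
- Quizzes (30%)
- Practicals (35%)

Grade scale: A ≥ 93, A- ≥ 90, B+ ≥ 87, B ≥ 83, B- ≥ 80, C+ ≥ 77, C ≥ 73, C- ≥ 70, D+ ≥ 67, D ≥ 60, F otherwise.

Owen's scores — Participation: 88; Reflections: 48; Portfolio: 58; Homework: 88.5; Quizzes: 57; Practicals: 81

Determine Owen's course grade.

C-

Weighted total:
  Participation 88 × 0.07 = 6.16
  Reflections 48 × 0.09 = 4.32
  Portfolio 58 × 0.08 = 4.64
  Homework 88.5 × 0.11 = 9.735
  Quizzes 57 × 0.3 = 17.1
  Practicals 81 × 0.35 = 28.35
Sum = 70.305
70.305 is ≥ 70 and < 73 → C-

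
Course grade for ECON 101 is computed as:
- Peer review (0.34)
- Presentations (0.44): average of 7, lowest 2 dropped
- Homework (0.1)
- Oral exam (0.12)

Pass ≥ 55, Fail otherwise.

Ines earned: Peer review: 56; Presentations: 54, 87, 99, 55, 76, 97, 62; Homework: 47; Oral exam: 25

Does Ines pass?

Pass

Presentations: drop 54, 55 → average of remaining 5 = 421/5 = 84.2
Weighted total:
  Peer review 56 × 0.34 = 19.04
  Presentations 84.2 × 0.44 = 37.048
  Homework 47 × 0.1 = 4.7
  Oral exam 25 × 0.12 = 3
Sum = 63.788
63.788 ≥ 55 → Pass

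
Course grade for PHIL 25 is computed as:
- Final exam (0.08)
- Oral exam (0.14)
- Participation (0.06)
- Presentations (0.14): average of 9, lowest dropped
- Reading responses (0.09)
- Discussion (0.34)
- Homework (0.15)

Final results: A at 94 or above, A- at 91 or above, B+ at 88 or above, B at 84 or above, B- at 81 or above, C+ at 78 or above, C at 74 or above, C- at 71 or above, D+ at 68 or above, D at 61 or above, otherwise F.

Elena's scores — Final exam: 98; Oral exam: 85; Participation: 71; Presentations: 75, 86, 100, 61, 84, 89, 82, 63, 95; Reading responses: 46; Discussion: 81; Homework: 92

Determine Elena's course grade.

Presentations: drop 61 → average of remaining 8 = 674/8 = 84.25
Weighted total:
  Final exam 98 × 0.08 = 7.84
  Oral exam 85 × 0.14 = 11.9
  Participation 71 × 0.06 = 4.26
  Presentations 84.25 × 0.14 = 11.795
  Reading responses 46 × 0.09 = 4.14
  Discussion 81 × 0.34 = 27.54
  Homework 92 × 0.15 = 13.8
Sum = 81.275
81.275 is ≥ 81 and < 84 → B-

B-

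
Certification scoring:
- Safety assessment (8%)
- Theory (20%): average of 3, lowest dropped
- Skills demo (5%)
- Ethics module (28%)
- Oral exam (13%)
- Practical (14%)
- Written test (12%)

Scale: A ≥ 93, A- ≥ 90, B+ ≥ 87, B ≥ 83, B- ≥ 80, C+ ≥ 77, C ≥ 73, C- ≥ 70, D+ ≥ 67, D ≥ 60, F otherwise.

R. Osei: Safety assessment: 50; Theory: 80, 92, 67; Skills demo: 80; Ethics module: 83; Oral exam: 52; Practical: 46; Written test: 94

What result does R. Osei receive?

Theory: drop 67 → average of remaining 2 = 172/2 = 86
Weighted total:
  Safety assessment 50 × 0.08 = 4
  Theory 86 × 0.2 = 17.2
  Skills demo 80 × 0.05 = 4
  Ethics module 83 × 0.28 = 23.24
  Oral exam 52 × 0.13 = 6.76
  Practical 46 × 0.14 = 6.44
  Written test 94 × 0.12 = 11.28
Sum = 72.92
72.92 is ≥ 70 and < 73 → C-

C-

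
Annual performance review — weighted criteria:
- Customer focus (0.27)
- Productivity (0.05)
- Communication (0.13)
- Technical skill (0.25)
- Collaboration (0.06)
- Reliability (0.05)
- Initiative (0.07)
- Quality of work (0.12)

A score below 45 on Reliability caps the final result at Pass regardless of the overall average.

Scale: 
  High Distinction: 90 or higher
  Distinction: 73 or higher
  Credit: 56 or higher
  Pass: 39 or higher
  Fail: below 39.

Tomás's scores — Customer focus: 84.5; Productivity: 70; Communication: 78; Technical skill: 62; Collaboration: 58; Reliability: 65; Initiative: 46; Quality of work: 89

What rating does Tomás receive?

Reliability score 65 ≥ 45: minimum met.
Weighted total:
  Customer focus 84.5 × 0.27 = 22.815
  Productivity 70 × 0.05 = 3.5
  Communication 78 × 0.13 = 10.14
  Technical skill 62 × 0.25 = 15.5
  Collaboration 58 × 0.06 = 3.48
  Reliability 65 × 0.05 = 3.25
  Initiative 46 × 0.07 = 3.22
  Quality of work 89 × 0.12 = 10.68
Sum = 72.585
72.585 is ≥ 56 and < 73 → Credit

Credit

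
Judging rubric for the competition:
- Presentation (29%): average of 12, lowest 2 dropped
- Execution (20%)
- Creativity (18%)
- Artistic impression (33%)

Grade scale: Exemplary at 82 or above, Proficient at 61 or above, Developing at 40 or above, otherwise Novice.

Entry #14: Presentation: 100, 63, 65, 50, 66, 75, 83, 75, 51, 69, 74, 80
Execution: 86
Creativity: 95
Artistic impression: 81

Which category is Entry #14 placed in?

Presentation: drop 50, 51 → average of remaining 10 = 750/10 = 75
Weighted total:
  Presentation 75 × 0.29 = 21.75
  Execution 86 × 0.2 = 17.2
  Creativity 95 × 0.18 = 17.1
  Artistic impression 81 × 0.33 = 26.73
Sum = 82.78
82.78 ≥ 82 → Exemplary

Exemplary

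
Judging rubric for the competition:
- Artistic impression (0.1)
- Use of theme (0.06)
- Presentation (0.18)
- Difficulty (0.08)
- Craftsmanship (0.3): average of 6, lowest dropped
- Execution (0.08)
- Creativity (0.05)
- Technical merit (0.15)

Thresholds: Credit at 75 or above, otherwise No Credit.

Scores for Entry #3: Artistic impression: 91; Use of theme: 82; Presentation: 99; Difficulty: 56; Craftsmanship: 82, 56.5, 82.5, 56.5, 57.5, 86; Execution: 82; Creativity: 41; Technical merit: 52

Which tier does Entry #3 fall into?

No Credit

Craftsmanship: drop 56.5 → average of remaining 5 = 364.5/5 = 72.9
Weighted total:
  Artistic impression 91 × 0.1 = 9.1
  Use of theme 82 × 0.06 = 4.92
  Presentation 99 × 0.18 = 17.82
  Difficulty 56 × 0.08 = 4.48
  Craftsmanship 72.9 × 0.3 = 21.87
  Execution 82 × 0.08 = 6.56
  Creativity 41 × 0.05 = 2.05
  Technical merit 52 × 0.15 = 7.8
Sum = 74.6
74.6 < 75 → No Credit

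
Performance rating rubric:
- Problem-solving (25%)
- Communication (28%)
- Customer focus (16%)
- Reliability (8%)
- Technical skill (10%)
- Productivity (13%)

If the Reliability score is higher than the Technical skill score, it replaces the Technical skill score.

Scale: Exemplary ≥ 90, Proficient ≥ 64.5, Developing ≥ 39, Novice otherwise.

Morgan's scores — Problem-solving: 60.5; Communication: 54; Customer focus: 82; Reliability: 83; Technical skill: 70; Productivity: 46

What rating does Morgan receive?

Reliability (83) > Technical skill (70), so Technical skill counts as 83.
Weighted total:
  Problem-solving 60.5 × 0.25 = 15.125
  Communication 54 × 0.28 = 15.12
  Customer focus 82 × 0.16 = 13.12
  Reliability 83 × 0.08 = 6.64
  Technical skill 83 × 0.1 = 8.3
  Productivity 46 × 0.13 = 5.98
Sum = 64.285
64.285 is ≥ 39 and < 64.5 → Developing

Developing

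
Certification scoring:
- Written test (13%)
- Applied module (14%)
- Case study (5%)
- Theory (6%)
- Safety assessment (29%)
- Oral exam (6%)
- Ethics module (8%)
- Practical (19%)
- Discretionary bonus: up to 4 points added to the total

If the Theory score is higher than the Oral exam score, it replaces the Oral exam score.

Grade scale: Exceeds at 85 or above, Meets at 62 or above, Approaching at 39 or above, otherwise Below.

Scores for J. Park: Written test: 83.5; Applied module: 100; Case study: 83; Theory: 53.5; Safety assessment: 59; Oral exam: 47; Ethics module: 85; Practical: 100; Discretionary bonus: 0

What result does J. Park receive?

Meets

Theory (53.5) > Oral exam (47), so Oral exam counts as 53.5.
Weighted total:
  Written test 83.5 × 0.13 = 10.855
  Applied module 100 × 0.14 = 14
  Case study 83 × 0.05 = 4.15
  Theory 53.5 × 0.06 = 3.21
  Safety assessment 59 × 0.29 = 17.11
  Oral exam 53.5 × 0.06 = 3.21
  Ethics module 85 × 0.08 = 6.8
  Practical 100 × 0.19 = 19
Sum = 78.335
Discretionary bonus: 78.335 + 0 = 78.335
78.335 is ≥ 62 and < 85 → Meets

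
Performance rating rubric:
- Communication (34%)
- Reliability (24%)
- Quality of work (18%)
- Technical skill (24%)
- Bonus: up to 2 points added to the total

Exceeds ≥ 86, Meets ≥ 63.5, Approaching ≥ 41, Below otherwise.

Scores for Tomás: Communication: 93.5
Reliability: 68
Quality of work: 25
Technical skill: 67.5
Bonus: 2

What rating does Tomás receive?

Weighted total:
  Communication 93.5 × 0.34 = 31.79
  Reliability 68 × 0.24 = 16.32
  Quality of work 25 × 0.18 = 4.5
  Technical skill 67.5 × 0.24 = 16.2
Sum = 68.81
Bonus: 68.81 + 2 = 70.81
70.81 is ≥ 63.5 and < 86 → Meets

Meets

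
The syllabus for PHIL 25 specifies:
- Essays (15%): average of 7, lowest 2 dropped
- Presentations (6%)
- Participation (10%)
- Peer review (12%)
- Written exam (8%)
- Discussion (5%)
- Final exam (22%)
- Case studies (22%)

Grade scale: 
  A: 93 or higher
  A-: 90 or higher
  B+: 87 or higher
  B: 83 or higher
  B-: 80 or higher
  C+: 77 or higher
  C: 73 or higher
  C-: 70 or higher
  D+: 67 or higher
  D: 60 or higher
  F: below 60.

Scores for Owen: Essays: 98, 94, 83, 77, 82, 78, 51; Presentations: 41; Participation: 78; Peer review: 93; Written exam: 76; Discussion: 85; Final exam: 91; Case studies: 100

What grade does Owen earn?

Essays: drop 51, 77 → average of remaining 5 = 435/5 = 87
Weighted total:
  Essays 87 × 0.15 = 13.05
  Presentations 41 × 0.06 = 2.46
  Participation 78 × 0.1 = 7.8
  Peer review 93 × 0.12 = 11.16
  Written exam 76 × 0.08 = 6.08
  Discussion 85 × 0.05 = 4.25
  Final exam 91 × 0.22 = 20.02
  Case studies 100 × 0.22 = 22
Sum = 86.82
86.82 is ≥ 83 and < 87 → B

B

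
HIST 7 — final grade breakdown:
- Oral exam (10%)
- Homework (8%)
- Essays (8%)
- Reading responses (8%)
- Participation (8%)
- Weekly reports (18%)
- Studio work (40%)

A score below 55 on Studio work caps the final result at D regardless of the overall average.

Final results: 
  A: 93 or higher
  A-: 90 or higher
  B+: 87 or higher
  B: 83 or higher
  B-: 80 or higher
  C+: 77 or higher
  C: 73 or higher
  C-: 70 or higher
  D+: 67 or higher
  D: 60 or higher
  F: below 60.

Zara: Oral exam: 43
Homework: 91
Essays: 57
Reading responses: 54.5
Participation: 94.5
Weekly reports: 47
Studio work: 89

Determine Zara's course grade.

Studio work score 89 ≥ 55: minimum met.
Weighted total:
  Oral exam 43 × 0.1 = 4.3
  Homework 91 × 0.08 = 7.28
  Essays 57 × 0.08 = 4.56
  Reading responses 54.5 × 0.08 = 4.36
  Participation 94.5 × 0.08 = 7.56
  Weekly reports 47 × 0.18 = 8.46
  Studio work 89 × 0.4 = 35.6
Sum = 72.12
72.12 is ≥ 70 and < 73 → C-

C-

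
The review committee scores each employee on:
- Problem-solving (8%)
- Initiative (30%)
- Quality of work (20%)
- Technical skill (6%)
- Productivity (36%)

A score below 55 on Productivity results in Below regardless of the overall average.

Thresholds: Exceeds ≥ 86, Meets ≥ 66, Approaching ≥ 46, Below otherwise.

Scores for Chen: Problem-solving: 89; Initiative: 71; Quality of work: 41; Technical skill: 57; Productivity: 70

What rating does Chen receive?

Productivity score 70 ≥ 55: minimum met.
Weighted total:
  Problem-solving 89 × 0.08 = 7.12
  Initiative 71 × 0.3 = 21.3
  Quality of work 41 × 0.2 = 8.2
  Technical skill 57 × 0.06 = 3.42
  Productivity 70 × 0.36 = 25.2
Sum = 65.24
65.24 is ≥ 46 and < 66 → Approaching

Approaching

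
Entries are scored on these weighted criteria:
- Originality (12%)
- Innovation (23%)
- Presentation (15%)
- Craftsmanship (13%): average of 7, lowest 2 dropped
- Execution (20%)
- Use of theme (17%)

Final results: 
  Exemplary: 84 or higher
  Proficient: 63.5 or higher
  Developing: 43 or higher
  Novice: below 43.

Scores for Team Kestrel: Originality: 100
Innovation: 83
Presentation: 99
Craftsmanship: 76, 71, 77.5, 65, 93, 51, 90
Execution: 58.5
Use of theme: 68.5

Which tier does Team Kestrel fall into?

Craftsmanship: drop 51, 65 → average of remaining 5 = 407.5/5 = 81.5
Weighted total:
  Originality 100 × 0.12 = 12
  Innovation 83 × 0.23 = 19.09
  Presentation 99 × 0.15 = 14.85
  Craftsmanship 81.5 × 0.13 = 10.595
  Execution 58.5 × 0.2 = 11.7
  Use of theme 68.5 × 0.17 = 11.645
Sum = 79.88
79.88 is ≥ 63.5 and < 84 → Proficient

Proficient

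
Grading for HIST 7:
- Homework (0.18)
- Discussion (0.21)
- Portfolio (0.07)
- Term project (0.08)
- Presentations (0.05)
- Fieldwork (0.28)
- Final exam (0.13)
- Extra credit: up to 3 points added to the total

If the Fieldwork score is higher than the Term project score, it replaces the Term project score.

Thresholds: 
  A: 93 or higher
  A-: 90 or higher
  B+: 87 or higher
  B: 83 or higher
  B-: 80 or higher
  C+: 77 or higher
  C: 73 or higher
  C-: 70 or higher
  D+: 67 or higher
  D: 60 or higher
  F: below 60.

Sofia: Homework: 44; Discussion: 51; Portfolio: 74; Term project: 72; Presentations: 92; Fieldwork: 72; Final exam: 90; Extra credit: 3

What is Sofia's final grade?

D+

Fieldwork (72) ≤ Term project (72), so Term project stays at 72.
Weighted total:
  Homework 44 × 0.18 = 7.92
  Discussion 51 × 0.21 = 10.71
  Portfolio 74 × 0.07 = 5.18
  Term project 72 × 0.08 = 5.76
  Presentations 92 × 0.05 = 4.6
  Fieldwork 72 × 0.28 = 20.16
  Final exam 90 × 0.13 = 11.7
Sum = 66.03
Extra credit: 66.03 + 3 = 69.03
69.03 is ≥ 67 and < 70 → D+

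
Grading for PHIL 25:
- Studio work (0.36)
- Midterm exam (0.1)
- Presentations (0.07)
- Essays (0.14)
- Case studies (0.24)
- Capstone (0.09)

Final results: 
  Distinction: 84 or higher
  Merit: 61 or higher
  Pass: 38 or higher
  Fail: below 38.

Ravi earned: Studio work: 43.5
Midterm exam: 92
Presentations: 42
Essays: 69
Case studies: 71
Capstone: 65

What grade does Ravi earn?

Pass

Weighted total:
  Studio work 43.5 × 0.36 = 15.66
  Midterm exam 92 × 0.1 = 9.2
  Presentations 42 × 0.07 = 2.94
  Essays 69 × 0.14 = 9.66
  Case studies 71 × 0.24 = 17.04
  Capstone 65 × 0.09 = 5.85
Sum = 60.35
60.35 is ≥ 38 and < 61 → Pass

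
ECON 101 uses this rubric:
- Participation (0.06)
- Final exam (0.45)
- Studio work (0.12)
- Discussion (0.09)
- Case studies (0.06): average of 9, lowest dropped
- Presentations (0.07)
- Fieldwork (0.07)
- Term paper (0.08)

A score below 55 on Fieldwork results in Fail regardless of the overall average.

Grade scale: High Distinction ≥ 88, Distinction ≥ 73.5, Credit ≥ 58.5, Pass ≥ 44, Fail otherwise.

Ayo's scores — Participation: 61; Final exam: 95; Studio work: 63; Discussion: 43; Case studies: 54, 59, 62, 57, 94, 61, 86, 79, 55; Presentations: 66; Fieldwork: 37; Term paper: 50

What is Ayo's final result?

Fail

Case studies: drop 54 → average of remaining 8 = 553/8 = 69.125
Fieldwork score 37 < 55: minimum not met.
Weighted total:
  Participation 61 × 0.06 = 3.66
  Final exam 95 × 0.45 = 42.75
  Studio work 63 × 0.12 = 7.56
  Discussion 43 × 0.09 = 3.87
  Case studies 69.125 × 0.06 = 4.1475
  Presentations 66 × 0.07 = 4.62
  Fieldwork 37 × 0.07 = 2.59
  Term paper 50 × 0.08 = 4
Sum = 73.1975
Because the Fieldwork minimum was not met, the result is Fail.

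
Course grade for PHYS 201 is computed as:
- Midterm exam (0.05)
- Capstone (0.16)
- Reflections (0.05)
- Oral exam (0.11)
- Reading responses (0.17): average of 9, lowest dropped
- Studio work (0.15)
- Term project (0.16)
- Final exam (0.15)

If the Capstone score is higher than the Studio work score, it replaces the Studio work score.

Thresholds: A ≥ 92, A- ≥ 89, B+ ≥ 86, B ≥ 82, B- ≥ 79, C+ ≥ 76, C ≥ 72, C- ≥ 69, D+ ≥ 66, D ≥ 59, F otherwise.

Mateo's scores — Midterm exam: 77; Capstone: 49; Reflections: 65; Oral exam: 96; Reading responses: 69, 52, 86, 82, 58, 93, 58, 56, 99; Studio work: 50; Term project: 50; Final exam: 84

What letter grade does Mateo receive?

D+

Reading responses: drop 52 → average of remaining 8 = 601/8 = 75.125
Capstone (49) ≤ Studio work (50), so Studio work stays at 50.
Weighted total:
  Midterm exam 77 × 0.05 = 3.85
  Capstone 49 × 0.16 = 7.84
  Reflections 65 × 0.05 = 3.25
  Oral exam 96 × 0.11 = 10.56
  Reading responses 75.125 × 0.17 = 12.77125
  Studio work 50 × 0.15 = 7.5
  Term project 50 × 0.16 = 8
  Final exam 84 × 0.15 = 12.6
Sum = 66.37125
66.37125 is ≥ 66 and < 69 → D+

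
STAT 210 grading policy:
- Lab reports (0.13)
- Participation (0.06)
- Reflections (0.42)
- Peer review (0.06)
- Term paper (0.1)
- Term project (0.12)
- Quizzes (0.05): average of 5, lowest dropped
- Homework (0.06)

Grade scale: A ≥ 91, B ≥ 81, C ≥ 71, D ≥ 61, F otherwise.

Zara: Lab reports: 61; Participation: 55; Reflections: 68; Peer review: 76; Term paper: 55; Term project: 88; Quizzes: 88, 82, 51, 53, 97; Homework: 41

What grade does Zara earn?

Quizzes: drop 51 → average of remaining 4 = 320/4 = 80
Weighted total:
  Lab reports 61 × 0.13 = 7.93
  Participation 55 × 0.06 = 3.3
  Reflections 68 × 0.42 = 28.56
  Peer review 76 × 0.06 = 4.56
  Term paper 55 × 0.1 = 5.5
  Term project 88 × 0.12 = 10.56
  Quizzes 80 × 0.05 = 4
  Homework 41 × 0.06 = 2.46
Sum = 66.87
66.87 is ≥ 61 and < 71 → D

D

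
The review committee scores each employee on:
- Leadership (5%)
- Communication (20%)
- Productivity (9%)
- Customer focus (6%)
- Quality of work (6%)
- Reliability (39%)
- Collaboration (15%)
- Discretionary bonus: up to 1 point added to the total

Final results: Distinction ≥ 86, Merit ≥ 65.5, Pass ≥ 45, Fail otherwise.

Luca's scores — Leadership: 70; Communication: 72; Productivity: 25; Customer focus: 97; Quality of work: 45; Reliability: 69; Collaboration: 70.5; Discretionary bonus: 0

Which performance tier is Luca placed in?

Merit

Weighted total:
  Leadership 70 × 0.05 = 3.5
  Communication 72 × 0.2 = 14.4
  Productivity 25 × 0.09 = 2.25
  Customer focus 97 × 0.06 = 5.82
  Quality of work 45 × 0.06 = 2.7
  Reliability 69 × 0.39 = 26.91
  Collaboration 70.5 × 0.15 = 10.575
Sum = 66.155
Discretionary bonus: 66.155 + 0 = 66.155
66.155 is ≥ 65.5 and < 86 → Merit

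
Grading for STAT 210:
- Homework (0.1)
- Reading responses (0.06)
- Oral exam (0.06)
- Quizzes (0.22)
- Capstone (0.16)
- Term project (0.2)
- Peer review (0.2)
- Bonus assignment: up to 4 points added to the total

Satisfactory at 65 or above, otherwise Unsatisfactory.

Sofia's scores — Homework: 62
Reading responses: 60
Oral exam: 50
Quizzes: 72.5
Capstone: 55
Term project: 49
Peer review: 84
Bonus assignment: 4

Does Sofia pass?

Weighted total:
  Homework 62 × 0.1 = 6.2
  Reading responses 60 × 0.06 = 3.6
  Oral exam 50 × 0.06 = 3
  Quizzes 72.5 × 0.22 = 15.95
  Capstone 55 × 0.16 = 8.8
  Term project 49 × 0.2 = 9.8
  Peer review 84 × 0.2 = 16.8
Sum = 64.15
Bonus assignment: 64.15 + 4 = 68.15
68.15 ≥ 65 → Satisfactory

Satisfactory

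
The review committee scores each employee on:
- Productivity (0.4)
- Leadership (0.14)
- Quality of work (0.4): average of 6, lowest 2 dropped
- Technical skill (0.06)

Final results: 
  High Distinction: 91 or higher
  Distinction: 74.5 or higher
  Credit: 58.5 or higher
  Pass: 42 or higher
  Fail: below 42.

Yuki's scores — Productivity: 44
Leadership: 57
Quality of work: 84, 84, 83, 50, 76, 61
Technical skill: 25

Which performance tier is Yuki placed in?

Credit

Quality of work: drop 50, 61 → average of remaining 4 = 327/4 = 81.75
Weighted total:
  Productivity 44 × 0.4 = 17.6
  Leadership 57 × 0.14 = 7.98
  Quality of work 81.75 × 0.4 = 32.7
  Technical skill 25 × 0.06 = 1.5
Sum = 59.78
59.78 is ≥ 58.5 and < 74.5 → Credit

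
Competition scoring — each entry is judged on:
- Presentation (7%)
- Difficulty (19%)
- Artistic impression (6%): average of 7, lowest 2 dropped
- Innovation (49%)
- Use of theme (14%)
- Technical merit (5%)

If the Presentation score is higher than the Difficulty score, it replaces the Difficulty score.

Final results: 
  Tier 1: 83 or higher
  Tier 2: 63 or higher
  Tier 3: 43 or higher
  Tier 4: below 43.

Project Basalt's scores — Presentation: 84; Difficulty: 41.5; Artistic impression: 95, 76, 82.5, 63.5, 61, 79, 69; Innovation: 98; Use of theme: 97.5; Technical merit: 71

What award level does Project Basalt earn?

Tier 1

Artistic impression: drop 61, 63.5 → average of remaining 5 = 401.5/5 = 80.3
Presentation (84) > Difficulty (41.5), so Difficulty counts as 84.
Weighted total:
  Presentation 84 × 0.07 = 5.88
  Difficulty 84 × 0.19 = 15.96
  Artistic impression 80.3 × 0.06 = 4.818
  Innovation 98 × 0.49 = 48.02
  Use of theme 97.5 × 0.14 = 13.65
  Technical merit 71 × 0.05 = 3.55
Sum = 91.878
91.878 ≥ 83 → Tier 1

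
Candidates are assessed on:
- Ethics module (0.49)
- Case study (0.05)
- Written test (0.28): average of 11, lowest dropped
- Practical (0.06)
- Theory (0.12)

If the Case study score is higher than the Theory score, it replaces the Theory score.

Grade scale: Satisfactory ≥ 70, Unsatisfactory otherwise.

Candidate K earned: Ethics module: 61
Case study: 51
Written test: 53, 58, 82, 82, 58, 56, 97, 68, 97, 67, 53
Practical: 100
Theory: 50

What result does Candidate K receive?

Written test: drop 53 → average of remaining 10 = 718/10 = 71.8
Case study (51) > Theory (50), so Theory counts as 51.
Weighted total:
  Ethics module 61 × 0.49 = 29.89
  Case study 51 × 0.05 = 2.55
  Written test 71.8 × 0.28 = 20.104
  Practical 100 × 0.06 = 6
  Theory 51 × 0.12 = 6.12
Sum = 64.664
64.664 < 70 → Unsatisfactory

Unsatisfactory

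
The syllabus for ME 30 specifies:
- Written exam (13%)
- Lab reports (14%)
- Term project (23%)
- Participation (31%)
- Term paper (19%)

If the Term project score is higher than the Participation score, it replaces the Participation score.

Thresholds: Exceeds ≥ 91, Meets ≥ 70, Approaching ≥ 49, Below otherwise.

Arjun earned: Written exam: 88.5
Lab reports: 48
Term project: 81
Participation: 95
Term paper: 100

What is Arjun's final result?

Term project (81) ≤ Participation (95), so Participation stays at 95.
Weighted total:
  Written exam 88.5 × 0.13 = 11.505
  Lab reports 48 × 0.14 = 6.72
  Term project 81 × 0.23 = 18.63
  Participation 95 × 0.31 = 29.45
  Term paper 100 × 0.19 = 19
Sum = 85.305
85.305 is ≥ 70 and < 91 → Meets

Meets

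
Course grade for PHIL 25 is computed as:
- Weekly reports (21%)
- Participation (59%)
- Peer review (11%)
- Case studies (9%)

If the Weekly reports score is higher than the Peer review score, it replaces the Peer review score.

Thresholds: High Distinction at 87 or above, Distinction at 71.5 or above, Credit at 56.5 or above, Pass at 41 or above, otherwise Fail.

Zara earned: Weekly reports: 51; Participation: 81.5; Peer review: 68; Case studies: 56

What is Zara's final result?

Credit

Weekly reports (51) ≤ Peer review (68), so Peer review stays at 68.
Weighted total:
  Weekly reports 51 × 0.21 = 10.71
  Participation 81.5 × 0.59 = 48.085
  Peer review 68 × 0.11 = 7.48
  Case studies 56 × 0.09 = 5.04
Sum = 71.315
71.315 is ≥ 56.5 and < 71.5 → Credit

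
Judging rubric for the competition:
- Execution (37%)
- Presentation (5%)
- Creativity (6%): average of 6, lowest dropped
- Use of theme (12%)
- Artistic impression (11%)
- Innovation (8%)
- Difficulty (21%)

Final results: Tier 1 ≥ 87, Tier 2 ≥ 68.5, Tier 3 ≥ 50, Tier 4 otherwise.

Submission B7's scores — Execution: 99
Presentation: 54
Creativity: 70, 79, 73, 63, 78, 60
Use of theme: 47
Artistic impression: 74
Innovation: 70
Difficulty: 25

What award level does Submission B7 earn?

Tier 3

Creativity: drop 60 → average of remaining 5 = 363/5 = 72.6
Weighted total:
  Execution 99 × 0.37 = 36.63
  Presentation 54 × 0.05 = 2.7
  Creativity 72.6 × 0.06 = 4.356
  Use of theme 47 × 0.12 = 5.64
  Artistic impression 74 × 0.11 = 8.14
  Innovation 70 × 0.08 = 5.6
  Difficulty 25 × 0.21 = 5.25
Sum = 68.316
68.316 is ≥ 50 and < 68.5 → Tier 3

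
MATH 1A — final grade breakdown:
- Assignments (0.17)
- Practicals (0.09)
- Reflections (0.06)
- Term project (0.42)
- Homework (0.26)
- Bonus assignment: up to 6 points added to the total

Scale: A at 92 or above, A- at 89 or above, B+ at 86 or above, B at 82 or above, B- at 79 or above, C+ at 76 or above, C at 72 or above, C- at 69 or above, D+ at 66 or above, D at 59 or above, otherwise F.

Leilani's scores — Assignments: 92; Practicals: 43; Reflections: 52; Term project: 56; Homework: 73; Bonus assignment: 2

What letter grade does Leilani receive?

Weighted total:
  Assignments 92 × 0.17 = 15.64
  Practicals 43 × 0.09 = 3.87
  Reflections 52 × 0.06 = 3.12
  Term project 56 × 0.42 = 23.52
  Homework 73 × 0.26 = 18.98
Sum = 65.13
Bonus assignment: 65.13 + 2 = 67.13
67.13 is ≥ 66 and < 69 → D+

D+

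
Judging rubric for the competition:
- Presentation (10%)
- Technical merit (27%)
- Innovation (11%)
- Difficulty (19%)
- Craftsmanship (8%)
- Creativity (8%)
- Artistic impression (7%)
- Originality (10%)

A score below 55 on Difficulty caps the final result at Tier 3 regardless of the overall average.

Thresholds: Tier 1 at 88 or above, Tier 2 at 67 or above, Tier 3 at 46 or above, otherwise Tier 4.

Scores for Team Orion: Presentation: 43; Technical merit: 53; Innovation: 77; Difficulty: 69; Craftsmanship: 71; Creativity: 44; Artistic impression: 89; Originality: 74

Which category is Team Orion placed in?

Difficulty score 69 ≥ 55: minimum met.
Weighted total:
  Presentation 43 × 0.1 = 4.3
  Technical merit 53 × 0.27 = 14.31
  Innovation 77 × 0.11 = 8.47
  Difficulty 69 × 0.19 = 13.11
  Craftsmanship 71 × 0.08 = 5.68
  Creativity 44 × 0.08 = 3.52
  Artistic impression 89 × 0.07 = 6.23
  Originality 74 × 0.1 = 7.4
Sum = 63.02
63.02 is ≥ 46 and < 67 → Tier 3

Tier 3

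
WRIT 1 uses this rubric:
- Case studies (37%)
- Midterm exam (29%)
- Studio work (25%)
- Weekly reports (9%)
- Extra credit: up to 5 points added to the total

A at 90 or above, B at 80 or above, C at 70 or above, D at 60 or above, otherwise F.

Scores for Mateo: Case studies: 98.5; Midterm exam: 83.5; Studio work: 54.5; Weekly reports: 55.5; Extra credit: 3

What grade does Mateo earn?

Weighted total:
  Case studies 98.5 × 0.37 = 36.445
  Midterm exam 83.5 × 0.29 = 24.215
  Studio work 54.5 × 0.25 = 13.625
  Weekly reports 55.5 × 0.09 = 4.995
Sum = 79.28
Extra credit: 79.28 + 3 = 82.28
82.28 is ≥ 80 and < 90 → B

B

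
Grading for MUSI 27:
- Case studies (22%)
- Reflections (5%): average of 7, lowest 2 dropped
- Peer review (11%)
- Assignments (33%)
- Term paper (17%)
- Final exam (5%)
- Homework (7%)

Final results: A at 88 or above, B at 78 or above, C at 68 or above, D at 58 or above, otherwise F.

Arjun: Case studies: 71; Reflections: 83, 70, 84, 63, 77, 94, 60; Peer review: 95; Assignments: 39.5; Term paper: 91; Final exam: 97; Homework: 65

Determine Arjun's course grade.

Reflections: drop 60, 63 → average of remaining 5 = 408/5 = 81.6
Weighted total:
  Case studies 71 × 0.22 = 15.62
  Reflections 81.6 × 0.05 = 4.08
  Peer review 95 × 0.11 = 10.45
  Assignments 39.5 × 0.33 = 13.035
  Term paper 91 × 0.17 = 15.47
  Final exam 97 × 0.05 = 4.85
  Homework 65 × 0.07 = 4.55
Sum = 68.055
68.055 is ≥ 68 and < 78 → C

C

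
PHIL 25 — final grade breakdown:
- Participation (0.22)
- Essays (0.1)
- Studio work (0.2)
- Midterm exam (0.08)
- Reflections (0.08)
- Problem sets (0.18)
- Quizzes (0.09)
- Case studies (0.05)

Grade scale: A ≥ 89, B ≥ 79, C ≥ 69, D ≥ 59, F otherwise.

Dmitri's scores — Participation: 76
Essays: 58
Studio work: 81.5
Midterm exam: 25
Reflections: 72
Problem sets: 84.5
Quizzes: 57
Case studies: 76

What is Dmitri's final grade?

Weighted total:
  Participation 76 × 0.22 = 16.72
  Essays 58 × 0.1 = 5.8
  Studio work 81.5 × 0.2 = 16.3
  Midterm exam 25 × 0.08 = 2
  Reflections 72 × 0.08 = 5.76
  Problem sets 84.5 × 0.18 = 15.21
  Quizzes 57 × 0.09 = 5.13
  Case studies 76 × 0.05 = 3.8
Sum = 70.72
70.72 is ≥ 69 and < 79 → C

C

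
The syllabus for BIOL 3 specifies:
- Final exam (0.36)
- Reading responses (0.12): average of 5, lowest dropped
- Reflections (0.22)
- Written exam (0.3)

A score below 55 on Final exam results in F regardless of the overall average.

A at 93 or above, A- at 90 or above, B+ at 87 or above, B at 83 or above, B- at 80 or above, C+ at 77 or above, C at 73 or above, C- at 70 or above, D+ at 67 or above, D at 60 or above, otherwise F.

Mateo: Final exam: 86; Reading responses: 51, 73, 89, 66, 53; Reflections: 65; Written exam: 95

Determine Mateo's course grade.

Reading responses: drop 51 → average of remaining 4 = 281/4 = 70.25
Final exam score 86 ≥ 55: minimum met.
Weighted total:
  Final exam 86 × 0.36 = 30.96
  Reading responses 70.25 × 0.12 = 8.43
  Reflections 65 × 0.22 = 14.3
  Written exam 95 × 0.3 = 28.5
Sum = 82.19
82.19 is ≥ 80 and < 83 → B-

B-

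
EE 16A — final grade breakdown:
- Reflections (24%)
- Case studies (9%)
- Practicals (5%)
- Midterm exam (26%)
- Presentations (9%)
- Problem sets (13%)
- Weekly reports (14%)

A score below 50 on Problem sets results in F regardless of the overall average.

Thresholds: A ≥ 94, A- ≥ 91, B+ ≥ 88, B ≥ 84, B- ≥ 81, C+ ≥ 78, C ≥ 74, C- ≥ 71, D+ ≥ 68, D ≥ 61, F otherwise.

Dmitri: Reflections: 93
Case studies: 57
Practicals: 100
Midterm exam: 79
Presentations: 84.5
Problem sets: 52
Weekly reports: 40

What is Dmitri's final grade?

C-

Problem sets score 52 ≥ 50: minimum met.
Weighted total:
  Reflections 93 × 0.24 = 22.32
  Case studies 57 × 0.09 = 5.13
  Practicals 100 × 0.05 = 5
  Midterm exam 79 × 0.26 = 20.54
  Presentations 84.5 × 0.09 = 7.605
  Problem sets 52 × 0.13 = 6.76
  Weekly reports 40 × 0.14 = 5.6
Sum = 72.955
72.955 is ≥ 71 and < 74 → C-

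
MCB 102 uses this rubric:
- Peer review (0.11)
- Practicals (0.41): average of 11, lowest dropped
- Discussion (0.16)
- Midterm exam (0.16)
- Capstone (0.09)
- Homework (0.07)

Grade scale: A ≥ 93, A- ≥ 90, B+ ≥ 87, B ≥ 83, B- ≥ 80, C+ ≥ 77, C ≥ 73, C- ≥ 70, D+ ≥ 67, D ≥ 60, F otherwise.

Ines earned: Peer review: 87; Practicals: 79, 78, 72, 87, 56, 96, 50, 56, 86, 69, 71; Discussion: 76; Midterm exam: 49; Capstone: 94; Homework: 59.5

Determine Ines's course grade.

Practicals: drop 50 → average of remaining 10 = 750/10 = 75
Weighted total:
  Peer review 87 × 0.11 = 9.57
  Practicals 75 × 0.41 = 30.75
  Discussion 76 × 0.16 = 12.16
  Midterm exam 49 × 0.16 = 7.84
  Capstone 94 × 0.09 = 8.46
  Homework 59.5 × 0.07 = 4.165
Sum = 72.945
72.945 is ≥ 70 and < 73 → C-

C-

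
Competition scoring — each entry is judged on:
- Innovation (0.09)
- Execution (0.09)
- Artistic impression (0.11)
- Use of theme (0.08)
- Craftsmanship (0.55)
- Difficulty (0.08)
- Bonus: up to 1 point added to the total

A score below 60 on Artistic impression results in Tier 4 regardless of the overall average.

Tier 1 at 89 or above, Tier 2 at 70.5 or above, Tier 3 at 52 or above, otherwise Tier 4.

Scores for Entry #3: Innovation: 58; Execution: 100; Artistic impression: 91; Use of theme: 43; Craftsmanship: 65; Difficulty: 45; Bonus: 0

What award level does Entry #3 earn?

Artistic impression score 91 ≥ 60: minimum met.
Weighted total:
  Innovation 58 × 0.09 = 5.22
  Execution 100 × 0.09 = 9
  Artistic impression 91 × 0.11 = 10.01
  Use of theme 43 × 0.08 = 3.44
  Craftsmanship 65 × 0.55 = 35.75
  Difficulty 45 × 0.08 = 3.6
Sum = 67.02
Bonus: 67.02 + 0 = 67.02
67.02 is ≥ 52 and < 70.5 → Tier 3

Tier 3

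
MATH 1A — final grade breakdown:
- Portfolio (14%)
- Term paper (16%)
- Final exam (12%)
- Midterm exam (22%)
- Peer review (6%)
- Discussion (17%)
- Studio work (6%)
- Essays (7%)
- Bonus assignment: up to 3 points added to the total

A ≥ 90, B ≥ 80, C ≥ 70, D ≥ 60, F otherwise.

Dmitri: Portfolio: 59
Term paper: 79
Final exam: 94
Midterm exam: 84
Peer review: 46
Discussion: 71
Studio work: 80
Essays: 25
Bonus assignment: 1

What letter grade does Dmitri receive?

C

Weighted total:
  Portfolio 59 × 0.14 = 8.26
  Term paper 79 × 0.16 = 12.64
  Final exam 94 × 0.12 = 11.28
  Midterm exam 84 × 0.22 = 18.48
  Peer review 46 × 0.06 = 2.76
  Discussion 71 × 0.17 = 12.07
  Studio work 80 × 0.06 = 4.8
  Essays 25 × 0.07 = 1.75
Sum = 72.04
Bonus assignment: 72.04 + 1 = 73.04
73.04 is ≥ 70 and < 80 → C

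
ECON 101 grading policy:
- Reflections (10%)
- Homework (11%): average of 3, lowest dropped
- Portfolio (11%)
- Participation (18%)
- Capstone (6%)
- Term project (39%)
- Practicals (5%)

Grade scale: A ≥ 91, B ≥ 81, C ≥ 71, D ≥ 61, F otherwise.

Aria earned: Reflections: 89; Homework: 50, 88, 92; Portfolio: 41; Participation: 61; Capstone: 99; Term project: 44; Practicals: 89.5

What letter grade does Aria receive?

D

Homework: drop 50 → average of remaining 2 = 180/2 = 90
Weighted total:
  Reflections 89 × 0.1 = 8.9
  Homework 90 × 0.11 = 9.9
  Portfolio 41 × 0.11 = 4.51
  Participation 61 × 0.18 = 10.98
  Capstone 99 × 0.06 = 5.94
  Term project 44 × 0.39 = 17.16
  Practicals 89.5 × 0.05 = 4.475
Sum = 61.865
61.865 is ≥ 61 and < 71 → D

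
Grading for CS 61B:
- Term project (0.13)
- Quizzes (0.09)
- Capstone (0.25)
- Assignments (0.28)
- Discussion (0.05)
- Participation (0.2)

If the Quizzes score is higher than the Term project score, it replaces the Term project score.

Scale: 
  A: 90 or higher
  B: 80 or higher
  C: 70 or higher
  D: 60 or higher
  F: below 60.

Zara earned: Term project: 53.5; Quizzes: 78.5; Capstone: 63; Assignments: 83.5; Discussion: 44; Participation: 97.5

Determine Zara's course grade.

C

Quizzes (78.5) > Term project (53.5), so Term project counts as 78.5.
Weighted total:
  Term project 78.5 × 0.13 = 10.205
  Quizzes 78.5 × 0.09 = 7.065
  Capstone 63 × 0.25 = 15.75
  Assignments 83.5 × 0.28 = 23.38
  Discussion 44 × 0.05 = 2.2
  Participation 97.5 × 0.2 = 19.5
Sum = 78.1
78.1 is ≥ 70 and < 80 → C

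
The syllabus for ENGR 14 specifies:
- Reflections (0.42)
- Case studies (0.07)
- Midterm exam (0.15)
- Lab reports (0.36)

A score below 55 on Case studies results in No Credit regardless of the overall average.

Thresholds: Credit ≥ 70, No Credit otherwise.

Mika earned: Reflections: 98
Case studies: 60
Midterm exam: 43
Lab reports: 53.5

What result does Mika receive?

Credit

Case studies score 60 ≥ 55: minimum met.
Weighted total:
  Reflections 98 × 0.42 = 41.16
  Case studies 60 × 0.07 = 4.2
  Midterm exam 43 × 0.15 = 6.45
  Lab reports 53.5 × 0.36 = 19.26
Sum = 71.07
71.07 ≥ 70 → Credit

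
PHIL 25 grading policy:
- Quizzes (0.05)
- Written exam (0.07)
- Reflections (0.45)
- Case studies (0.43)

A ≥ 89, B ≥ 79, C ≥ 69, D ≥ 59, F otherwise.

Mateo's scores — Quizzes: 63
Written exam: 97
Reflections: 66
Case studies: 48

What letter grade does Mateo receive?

D

Weighted total:
  Quizzes 63 × 0.05 = 3.15
  Written exam 97 × 0.07 = 6.79
  Reflections 66 × 0.45 = 29.7
  Case studies 48 × 0.43 = 20.64
Sum = 60.28
60.28 is ≥ 59 and < 69 → D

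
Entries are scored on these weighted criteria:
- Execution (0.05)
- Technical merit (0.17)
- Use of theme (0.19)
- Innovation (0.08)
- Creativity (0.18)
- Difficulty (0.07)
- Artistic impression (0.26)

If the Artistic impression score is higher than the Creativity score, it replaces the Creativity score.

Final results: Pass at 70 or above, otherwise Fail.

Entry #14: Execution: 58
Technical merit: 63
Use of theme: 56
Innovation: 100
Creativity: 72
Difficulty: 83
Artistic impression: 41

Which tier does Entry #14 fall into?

Fail

Artistic impression (41) ≤ Creativity (72), so Creativity stays at 72.
Weighted total:
  Execution 58 × 0.05 = 2.9
  Technical merit 63 × 0.17 = 10.71
  Use of theme 56 × 0.19 = 10.64
  Innovation 100 × 0.08 = 8
  Creativity 72 × 0.18 = 12.96
  Difficulty 83 × 0.07 = 5.81
  Artistic impression 41 × 0.26 = 10.66
Sum = 61.68
61.68 < 70 → Fail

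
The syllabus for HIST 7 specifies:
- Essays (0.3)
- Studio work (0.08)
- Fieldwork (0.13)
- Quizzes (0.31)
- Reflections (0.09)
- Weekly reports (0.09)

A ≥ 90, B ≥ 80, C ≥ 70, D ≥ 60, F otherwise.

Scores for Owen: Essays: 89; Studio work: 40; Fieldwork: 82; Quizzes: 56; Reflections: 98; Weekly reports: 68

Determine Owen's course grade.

C

Weighted total:
  Essays 89 × 0.3 = 26.7
  Studio work 40 × 0.08 = 3.2
  Fieldwork 82 × 0.13 = 10.66
  Quizzes 56 × 0.31 = 17.36
  Reflections 98 × 0.09 = 8.82
  Weekly reports 68 × 0.09 = 6.12
Sum = 72.86
72.86 is ≥ 70 and < 80 → C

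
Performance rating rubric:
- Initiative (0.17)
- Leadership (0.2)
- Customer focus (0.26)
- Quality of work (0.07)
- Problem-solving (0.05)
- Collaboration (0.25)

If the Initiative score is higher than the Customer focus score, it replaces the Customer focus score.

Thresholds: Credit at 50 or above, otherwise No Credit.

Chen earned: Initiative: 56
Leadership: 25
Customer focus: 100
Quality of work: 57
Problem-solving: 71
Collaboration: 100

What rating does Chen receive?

Credit

Initiative (56) ≤ Customer focus (100), so Customer focus stays at 100.
Weighted total:
  Initiative 56 × 0.17 = 9.52
  Leadership 25 × 0.2 = 5
  Customer focus 100 × 0.26 = 26
  Quality of work 57 × 0.07 = 3.99
  Problem-solving 71 × 0.05 = 3.55
  Collaboration 100 × 0.25 = 25
Sum = 73.06
73.06 ≥ 50 → Credit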